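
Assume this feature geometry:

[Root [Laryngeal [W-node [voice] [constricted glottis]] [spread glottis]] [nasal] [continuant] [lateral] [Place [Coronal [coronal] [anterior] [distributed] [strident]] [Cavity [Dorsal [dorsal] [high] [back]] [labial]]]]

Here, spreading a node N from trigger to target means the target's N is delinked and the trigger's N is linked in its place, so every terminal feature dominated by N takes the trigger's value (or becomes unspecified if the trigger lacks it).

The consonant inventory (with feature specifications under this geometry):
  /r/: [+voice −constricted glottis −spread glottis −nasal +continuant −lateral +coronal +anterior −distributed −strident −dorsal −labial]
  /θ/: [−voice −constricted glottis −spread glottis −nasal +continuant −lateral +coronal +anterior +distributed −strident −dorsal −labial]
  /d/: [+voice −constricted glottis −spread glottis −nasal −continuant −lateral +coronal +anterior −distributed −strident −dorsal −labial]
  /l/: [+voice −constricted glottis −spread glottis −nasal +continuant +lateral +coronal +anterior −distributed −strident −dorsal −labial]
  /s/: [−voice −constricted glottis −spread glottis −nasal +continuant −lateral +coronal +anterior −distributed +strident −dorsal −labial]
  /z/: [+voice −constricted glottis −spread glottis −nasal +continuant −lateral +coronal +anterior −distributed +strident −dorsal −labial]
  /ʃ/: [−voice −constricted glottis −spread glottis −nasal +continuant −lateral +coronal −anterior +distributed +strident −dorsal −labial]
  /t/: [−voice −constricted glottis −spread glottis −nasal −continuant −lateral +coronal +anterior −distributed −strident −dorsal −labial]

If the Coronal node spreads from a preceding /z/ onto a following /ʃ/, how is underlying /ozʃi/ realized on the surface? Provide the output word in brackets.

Terminals under Coronal in this geometry: [coronal], [anterior], [distributed], [strident].
Spreading Coronal from /z/ onto /ʃ/ replaces those values with /z/'s: [+coronal], [+anterior], [−distributed], [+strident]. Features outside Coronal ([voice], [constricted glottis], [spread glottis], …) stay as in /ʃ/.
The resulting bundle matches /s/ in the inventory; substituting it for /ʃ/ gives [ozsi].

[ozsi]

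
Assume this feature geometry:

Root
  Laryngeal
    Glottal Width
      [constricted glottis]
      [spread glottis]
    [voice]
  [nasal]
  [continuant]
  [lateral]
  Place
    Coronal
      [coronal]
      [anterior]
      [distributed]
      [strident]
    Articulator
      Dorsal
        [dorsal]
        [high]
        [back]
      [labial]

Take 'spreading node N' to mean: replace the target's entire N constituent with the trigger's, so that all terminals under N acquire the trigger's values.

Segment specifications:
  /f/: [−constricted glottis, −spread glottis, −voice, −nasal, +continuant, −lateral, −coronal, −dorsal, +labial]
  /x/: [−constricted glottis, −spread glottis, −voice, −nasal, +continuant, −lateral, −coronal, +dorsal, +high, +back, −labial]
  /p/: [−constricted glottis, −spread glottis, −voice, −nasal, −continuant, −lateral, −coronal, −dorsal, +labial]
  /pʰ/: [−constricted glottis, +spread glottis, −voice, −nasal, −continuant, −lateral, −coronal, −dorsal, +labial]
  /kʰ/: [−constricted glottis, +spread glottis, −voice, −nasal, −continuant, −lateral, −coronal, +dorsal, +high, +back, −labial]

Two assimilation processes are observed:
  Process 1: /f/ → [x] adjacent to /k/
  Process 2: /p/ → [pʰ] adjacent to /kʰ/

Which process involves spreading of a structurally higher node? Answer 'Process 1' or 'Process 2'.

Process 1

In Process 1, [labial], [dorsal], [high], [back] change, so the minimal spreading node is Articulator at depth 2.
Process 2 alters [spread glottis]; the lowest dominating node is [spread glottis] (depth 3 from Root).
Depth 2 < depth 3; Process 1 involves the structurally higher constituent Articulator.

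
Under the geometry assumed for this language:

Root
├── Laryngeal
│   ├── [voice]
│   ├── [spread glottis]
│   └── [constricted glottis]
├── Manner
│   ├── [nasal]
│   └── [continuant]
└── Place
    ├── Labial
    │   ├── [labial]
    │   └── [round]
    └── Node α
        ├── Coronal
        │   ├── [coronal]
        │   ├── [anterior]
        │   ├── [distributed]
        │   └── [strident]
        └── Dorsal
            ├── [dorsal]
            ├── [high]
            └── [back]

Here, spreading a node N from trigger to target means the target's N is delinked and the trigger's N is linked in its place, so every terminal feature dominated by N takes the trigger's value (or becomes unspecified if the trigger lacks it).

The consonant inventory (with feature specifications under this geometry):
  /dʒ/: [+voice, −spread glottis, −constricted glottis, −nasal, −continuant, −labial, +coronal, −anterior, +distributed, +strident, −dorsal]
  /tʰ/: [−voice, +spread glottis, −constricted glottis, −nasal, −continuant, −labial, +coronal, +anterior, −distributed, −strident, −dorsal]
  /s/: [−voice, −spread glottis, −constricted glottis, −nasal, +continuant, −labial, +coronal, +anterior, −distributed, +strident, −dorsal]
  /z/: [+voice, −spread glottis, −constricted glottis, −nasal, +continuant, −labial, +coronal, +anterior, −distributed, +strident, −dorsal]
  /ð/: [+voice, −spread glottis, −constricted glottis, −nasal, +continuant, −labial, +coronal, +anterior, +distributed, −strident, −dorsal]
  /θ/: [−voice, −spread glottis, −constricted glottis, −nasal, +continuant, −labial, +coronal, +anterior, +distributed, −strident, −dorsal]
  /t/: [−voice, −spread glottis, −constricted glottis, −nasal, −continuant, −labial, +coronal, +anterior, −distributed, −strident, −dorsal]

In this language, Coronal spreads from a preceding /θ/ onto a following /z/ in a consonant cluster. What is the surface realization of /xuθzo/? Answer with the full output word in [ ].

[xuθðo]

The Coronal node dominates the terminals [coronal], [anterior], [distributed], [strident].
Spreading Coronal from /θ/ onto /z/ replaces those values with /θ/'s: [+coronal], [+anterior], [+distributed], [−strident]. Features outside Coronal ([voice], [spread glottis], [constricted glottis], …) stay as in /z/.
The resulting bundle matches /ð/ in the inventory; substituting it for /z/ gives [xuθðo].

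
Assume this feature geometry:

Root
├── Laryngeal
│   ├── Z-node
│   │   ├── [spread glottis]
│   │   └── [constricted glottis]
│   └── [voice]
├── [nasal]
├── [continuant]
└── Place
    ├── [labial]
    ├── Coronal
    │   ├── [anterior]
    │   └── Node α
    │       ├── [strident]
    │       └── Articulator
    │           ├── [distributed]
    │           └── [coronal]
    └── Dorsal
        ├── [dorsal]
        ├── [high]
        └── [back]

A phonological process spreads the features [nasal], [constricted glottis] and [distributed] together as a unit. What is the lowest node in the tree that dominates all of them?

[nasal] lies under Root (below Root).
[constricted glottis]: Root > Laryngeal > Z-node > [constricted glottis].
[distributed]: Root > Place > Coronal > Node α > Articulator > [distributed].
The lowest node appearing on every path is Root; each proper daughter of Root fails to dominate at least one of the listed features.

Root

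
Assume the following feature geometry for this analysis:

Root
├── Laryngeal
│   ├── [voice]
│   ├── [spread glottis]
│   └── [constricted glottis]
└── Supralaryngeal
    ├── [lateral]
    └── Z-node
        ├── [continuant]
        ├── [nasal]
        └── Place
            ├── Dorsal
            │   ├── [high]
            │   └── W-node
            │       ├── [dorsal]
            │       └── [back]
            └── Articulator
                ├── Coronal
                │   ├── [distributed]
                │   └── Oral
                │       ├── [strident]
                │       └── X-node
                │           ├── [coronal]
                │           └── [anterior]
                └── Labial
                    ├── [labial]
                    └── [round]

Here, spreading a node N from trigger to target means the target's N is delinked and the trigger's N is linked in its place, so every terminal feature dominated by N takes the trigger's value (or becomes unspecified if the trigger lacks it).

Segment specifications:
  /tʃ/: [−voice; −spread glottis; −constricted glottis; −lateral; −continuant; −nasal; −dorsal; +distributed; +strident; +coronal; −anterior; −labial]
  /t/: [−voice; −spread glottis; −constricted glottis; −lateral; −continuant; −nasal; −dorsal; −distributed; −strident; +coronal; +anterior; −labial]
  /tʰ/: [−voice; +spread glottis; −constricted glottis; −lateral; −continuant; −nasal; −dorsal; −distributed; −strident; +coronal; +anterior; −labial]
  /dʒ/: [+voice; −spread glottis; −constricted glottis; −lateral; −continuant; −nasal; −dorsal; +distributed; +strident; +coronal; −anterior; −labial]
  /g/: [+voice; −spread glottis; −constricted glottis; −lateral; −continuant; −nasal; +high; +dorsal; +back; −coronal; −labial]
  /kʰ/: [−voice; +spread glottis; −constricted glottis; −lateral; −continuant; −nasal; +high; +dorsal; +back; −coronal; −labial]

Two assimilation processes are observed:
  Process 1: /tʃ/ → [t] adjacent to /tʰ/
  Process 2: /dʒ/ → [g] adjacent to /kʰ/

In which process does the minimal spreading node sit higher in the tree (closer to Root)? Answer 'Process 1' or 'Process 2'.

In Process 1, [anterior], [distributed], [strident] change, so the minimal spreading node is Coronal at depth 5.
Process 2 alters [coronal], [anterior], [distributed], [strident], [dorsal], [high], [back]; the lowest common ancestor is Place (depth 3 from Root).
Place (depth 3) sits above Coronal (depth 5), making Process 2 the one with the higher spreading node.

Process 2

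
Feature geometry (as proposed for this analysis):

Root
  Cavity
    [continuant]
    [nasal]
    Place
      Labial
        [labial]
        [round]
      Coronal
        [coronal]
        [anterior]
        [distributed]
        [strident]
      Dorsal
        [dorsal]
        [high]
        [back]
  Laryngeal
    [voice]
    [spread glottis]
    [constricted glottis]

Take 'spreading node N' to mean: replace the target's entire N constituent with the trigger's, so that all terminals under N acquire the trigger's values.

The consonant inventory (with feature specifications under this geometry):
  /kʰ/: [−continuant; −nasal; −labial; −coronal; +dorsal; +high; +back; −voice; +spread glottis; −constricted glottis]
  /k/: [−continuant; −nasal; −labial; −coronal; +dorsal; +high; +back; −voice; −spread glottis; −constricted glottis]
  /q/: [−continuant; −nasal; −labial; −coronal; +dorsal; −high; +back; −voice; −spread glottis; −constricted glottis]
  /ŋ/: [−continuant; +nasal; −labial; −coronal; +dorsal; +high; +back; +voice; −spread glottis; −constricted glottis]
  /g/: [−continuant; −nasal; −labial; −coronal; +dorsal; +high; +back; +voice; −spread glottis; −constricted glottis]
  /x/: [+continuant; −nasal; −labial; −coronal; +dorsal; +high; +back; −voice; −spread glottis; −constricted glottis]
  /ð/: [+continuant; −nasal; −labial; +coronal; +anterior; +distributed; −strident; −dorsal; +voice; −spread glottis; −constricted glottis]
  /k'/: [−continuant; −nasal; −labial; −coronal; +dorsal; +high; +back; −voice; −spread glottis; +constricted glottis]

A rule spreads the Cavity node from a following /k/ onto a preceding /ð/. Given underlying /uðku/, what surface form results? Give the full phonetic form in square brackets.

[ugku]

Terminals under Cavity in this geometry: [continuant], [nasal], [labial], [round], [coronal], [anterior], [distributed], [strident], [dorsal], [high], [back].
After delinking /ð/'s Cavity and linking /k/'s, the affected terminals become [−continuant], [−nasal], [−labial], [−coronal], [+dorsal], [+high], [+back]; [voice], [spread glottis], [constricted glottis] (outside Cavity) are retained from /ð/.
This feature bundle is that of [g], so /uðku/ surfaces as [ugku].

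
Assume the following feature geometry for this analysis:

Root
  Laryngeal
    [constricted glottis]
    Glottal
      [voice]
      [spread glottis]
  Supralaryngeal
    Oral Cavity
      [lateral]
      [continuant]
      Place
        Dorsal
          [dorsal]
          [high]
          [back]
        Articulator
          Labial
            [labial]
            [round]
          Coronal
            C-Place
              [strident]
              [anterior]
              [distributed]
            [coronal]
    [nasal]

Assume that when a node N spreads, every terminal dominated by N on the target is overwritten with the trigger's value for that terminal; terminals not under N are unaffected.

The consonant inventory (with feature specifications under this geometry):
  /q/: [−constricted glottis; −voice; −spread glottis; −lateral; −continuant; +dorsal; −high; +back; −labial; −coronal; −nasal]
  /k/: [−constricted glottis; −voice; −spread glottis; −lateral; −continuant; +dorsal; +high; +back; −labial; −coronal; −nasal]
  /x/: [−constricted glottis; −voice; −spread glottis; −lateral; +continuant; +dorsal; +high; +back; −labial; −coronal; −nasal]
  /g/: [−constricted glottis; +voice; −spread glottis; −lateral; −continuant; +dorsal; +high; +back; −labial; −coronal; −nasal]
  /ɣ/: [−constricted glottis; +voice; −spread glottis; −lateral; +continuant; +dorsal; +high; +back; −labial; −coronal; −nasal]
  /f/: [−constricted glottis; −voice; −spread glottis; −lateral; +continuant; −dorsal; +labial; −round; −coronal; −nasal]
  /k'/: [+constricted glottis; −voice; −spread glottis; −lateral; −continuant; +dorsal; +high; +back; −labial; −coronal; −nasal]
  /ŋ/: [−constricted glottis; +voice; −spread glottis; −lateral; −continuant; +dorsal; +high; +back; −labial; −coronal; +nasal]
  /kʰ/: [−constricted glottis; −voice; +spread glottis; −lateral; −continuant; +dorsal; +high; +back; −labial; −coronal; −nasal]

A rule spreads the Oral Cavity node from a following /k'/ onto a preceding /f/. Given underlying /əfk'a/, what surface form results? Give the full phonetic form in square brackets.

[əkk'a]

Terminals under Oral Cavity in this geometry: [lateral], [continuant], [dorsal], [high], [back], [labial], [round], [strident], [anterior], [distributed], [coronal].
The target acquires /k'/'s values for everything under Oral Cavity — [−lateral], [−continuant], [+dorsal], [+high], [+back], [−labial], [−coronal] — while keeping its own [constricted glottis], [voice], [spread glottis], ….
This feature bundle is that of [k], so /əfk'a/ surfaces as [əkk'a].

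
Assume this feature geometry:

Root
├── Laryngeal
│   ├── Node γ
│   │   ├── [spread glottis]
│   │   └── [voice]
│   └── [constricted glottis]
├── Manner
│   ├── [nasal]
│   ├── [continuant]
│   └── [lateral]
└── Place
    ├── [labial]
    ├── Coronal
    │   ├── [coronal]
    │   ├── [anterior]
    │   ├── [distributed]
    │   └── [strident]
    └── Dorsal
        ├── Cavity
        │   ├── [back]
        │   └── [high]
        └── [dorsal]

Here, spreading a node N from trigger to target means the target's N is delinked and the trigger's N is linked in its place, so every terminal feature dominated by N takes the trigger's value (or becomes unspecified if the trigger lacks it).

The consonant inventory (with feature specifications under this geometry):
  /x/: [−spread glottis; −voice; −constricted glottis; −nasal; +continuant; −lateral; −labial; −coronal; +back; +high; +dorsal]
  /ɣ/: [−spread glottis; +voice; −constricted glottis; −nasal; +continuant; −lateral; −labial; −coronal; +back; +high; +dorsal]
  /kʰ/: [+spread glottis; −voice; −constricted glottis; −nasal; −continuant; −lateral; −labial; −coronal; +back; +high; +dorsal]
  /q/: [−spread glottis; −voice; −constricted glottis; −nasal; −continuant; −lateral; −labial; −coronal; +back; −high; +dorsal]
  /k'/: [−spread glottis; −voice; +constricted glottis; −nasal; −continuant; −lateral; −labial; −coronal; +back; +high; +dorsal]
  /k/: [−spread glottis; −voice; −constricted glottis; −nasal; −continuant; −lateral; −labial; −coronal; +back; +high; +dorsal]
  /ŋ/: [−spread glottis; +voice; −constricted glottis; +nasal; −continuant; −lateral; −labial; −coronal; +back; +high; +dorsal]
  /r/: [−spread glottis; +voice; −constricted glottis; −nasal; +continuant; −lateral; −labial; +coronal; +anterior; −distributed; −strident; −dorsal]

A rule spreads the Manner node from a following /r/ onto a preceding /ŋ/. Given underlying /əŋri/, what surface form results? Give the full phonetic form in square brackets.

[əɣri]

The Manner node dominates the terminals [nasal], [continuant], [lateral].
Spreading Manner from /r/ onto /ŋ/ replaces those values with /r/'s: [−nasal], [+continuant], [−lateral]. Features outside Manner ([spread glottis], [voice], [constricted glottis], …) stay as in /ŋ/.
The resulting bundle matches /ɣ/ in the inventory; substituting it for /ŋ/ gives [əɣri].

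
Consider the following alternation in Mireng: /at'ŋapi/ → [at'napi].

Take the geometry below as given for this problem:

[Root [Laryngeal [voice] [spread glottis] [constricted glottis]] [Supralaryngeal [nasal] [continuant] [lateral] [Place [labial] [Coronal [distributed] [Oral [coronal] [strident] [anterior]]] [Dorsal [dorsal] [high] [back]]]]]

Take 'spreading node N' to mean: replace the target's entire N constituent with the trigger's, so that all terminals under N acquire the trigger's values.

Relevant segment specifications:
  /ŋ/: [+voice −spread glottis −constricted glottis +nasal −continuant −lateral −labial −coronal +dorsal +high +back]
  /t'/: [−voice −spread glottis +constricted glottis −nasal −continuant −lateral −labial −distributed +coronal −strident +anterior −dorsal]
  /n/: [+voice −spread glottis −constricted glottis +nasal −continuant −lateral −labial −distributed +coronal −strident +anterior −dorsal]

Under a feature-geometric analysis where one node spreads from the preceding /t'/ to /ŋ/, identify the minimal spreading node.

The alternation /ŋ/ → [n] changes [coronal], [anterior], [distributed], [strident], [dorsal], [high], [back] and nothing else.
These terminals are all dominated by Place, and no proper subconstituent of Place covers them all; Place is their lowest common ancestor.
Delinking /ŋ/'s Place and associating /t'/'s Place gives precisely the feature bundle of [n].
[nasal] — on which /t'/ differs from /ŋ/ — is unchanged, so neither Supralaryngeal nor anything higher can have spread; the constituent is no larger than Place.

Place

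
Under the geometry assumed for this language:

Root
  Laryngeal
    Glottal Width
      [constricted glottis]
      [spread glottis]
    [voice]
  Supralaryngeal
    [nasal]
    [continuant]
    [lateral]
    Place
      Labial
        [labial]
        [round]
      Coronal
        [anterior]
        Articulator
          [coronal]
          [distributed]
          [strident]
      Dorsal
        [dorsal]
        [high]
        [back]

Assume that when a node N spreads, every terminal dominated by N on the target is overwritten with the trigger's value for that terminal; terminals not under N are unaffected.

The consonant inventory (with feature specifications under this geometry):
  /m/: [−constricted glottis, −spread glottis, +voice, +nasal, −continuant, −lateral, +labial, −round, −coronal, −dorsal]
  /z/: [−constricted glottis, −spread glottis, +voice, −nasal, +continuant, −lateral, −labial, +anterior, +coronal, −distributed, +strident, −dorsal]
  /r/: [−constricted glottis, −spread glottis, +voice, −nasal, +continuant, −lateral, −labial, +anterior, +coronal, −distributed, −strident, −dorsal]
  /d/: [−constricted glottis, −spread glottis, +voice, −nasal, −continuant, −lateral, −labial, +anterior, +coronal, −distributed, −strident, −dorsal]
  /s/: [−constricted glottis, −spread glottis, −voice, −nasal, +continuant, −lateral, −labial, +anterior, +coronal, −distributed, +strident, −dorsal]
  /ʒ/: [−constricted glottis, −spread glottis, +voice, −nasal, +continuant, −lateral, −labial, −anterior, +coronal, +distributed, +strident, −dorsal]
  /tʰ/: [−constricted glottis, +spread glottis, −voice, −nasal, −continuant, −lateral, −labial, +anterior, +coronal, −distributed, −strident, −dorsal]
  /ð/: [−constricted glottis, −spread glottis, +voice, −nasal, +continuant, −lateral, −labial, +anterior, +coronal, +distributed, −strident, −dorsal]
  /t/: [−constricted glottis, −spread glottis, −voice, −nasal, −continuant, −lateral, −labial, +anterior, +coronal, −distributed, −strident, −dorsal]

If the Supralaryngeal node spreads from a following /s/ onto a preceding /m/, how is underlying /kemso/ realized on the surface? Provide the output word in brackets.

Supralaryngeal immediately or transitively dominates [nasal], [continuant], [lateral], [labial], [round], [anterior], [coronal], [distributed], [strident], [dorsal], [high], [back].
The target acquires /s/'s values for everything under Supralaryngeal — [−nasal], [+continuant], [−lateral], [−labial], [+anterior], [+coronal], [−distributed], [+strident], [−dorsal] — while keeping its own [constricted glottis], [spread glottis], [voice].
This feature bundle is that of [z], so /kemso/ surfaces as [kezso].

[kezso]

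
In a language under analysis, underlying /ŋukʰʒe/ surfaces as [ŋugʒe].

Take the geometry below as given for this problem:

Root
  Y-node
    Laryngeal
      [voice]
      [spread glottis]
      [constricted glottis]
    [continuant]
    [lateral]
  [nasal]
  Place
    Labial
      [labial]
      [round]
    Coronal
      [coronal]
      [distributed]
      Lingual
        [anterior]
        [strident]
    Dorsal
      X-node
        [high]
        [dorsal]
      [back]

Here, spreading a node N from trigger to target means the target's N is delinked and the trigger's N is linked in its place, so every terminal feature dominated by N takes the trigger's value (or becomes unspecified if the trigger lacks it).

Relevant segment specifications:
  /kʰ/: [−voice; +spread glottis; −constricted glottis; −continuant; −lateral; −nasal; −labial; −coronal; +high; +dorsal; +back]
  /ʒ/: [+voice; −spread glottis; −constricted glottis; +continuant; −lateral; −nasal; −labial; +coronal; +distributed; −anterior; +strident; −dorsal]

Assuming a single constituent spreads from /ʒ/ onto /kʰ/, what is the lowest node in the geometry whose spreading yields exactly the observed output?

/kʰ/ and [g] differ in [voice], [spread glottis]; every other specified feature is identical.
These terminals are all dominated by Laryngeal, and no proper subconstituent of Laryngeal covers them all; Laryngeal is their lowest common ancestor.
Delinking /kʰ/'s Laryngeal and associating /ʒ/'s Laryngeal gives precisely the feature bundle of [g].
[continuant] — on which /ʒ/ differs from /kʰ/ — is unchanged, so neither Y-node nor anything higher can have spread; the constituent is no larger than Laryngeal.

Laryngeal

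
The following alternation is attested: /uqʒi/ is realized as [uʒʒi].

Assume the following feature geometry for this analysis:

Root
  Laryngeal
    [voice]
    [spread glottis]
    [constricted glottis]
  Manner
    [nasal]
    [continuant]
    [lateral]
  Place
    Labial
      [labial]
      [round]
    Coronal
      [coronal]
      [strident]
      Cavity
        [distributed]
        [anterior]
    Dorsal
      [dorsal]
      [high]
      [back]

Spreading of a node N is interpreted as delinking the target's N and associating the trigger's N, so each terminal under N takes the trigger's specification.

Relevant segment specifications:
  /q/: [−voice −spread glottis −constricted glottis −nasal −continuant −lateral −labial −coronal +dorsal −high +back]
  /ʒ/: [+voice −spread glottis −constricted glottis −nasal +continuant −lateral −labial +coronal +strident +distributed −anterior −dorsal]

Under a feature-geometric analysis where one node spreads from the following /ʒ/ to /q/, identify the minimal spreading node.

Root

The alternation /q/ → [ʒ] changes [voice], [continuant], [coronal], [anterior], [distributed], [strident], [dorsal], [high], [back] and nothing else.
The smallest constituent containing every changed terminal is Root — each of its daughters lacks at least one of the affected features.
If Root spreads, every terminal under it takes /ʒ/'s value, producing [ʒ] as observed.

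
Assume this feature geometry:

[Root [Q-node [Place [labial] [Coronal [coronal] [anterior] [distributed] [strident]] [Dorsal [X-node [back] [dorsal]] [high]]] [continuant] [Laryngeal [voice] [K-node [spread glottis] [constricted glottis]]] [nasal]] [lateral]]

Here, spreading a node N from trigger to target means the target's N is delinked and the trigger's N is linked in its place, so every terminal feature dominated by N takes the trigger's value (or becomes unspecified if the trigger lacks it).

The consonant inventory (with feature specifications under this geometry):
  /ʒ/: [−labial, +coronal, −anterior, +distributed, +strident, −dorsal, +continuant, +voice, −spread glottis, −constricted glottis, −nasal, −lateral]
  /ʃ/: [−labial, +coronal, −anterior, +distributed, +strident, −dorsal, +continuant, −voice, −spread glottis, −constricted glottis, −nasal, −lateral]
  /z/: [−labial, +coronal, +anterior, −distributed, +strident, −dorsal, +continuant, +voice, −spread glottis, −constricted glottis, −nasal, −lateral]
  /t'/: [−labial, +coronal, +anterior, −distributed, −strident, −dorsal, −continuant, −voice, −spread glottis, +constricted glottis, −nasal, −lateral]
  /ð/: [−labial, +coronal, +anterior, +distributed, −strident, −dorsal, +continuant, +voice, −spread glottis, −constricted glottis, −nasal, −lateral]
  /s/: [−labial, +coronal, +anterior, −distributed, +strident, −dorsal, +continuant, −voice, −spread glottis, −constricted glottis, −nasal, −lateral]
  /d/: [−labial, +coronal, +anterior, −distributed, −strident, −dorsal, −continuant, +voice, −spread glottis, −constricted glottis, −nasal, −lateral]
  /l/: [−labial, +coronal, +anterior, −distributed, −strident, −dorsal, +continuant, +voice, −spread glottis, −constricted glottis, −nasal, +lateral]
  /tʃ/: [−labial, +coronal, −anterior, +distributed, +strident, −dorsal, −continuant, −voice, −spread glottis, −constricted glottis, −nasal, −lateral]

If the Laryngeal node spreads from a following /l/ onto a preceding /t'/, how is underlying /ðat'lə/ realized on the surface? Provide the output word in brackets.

The Laryngeal node dominates the terminals [voice], [spread glottis], [constricted glottis].
The target acquires /l/'s values for everything under Laryngeal — [+voice], [−spread glottis], [−constricted glottis] — while keeping its own [labial], [coronal], [anterior], ….
This feature bundle is that of [d], so /ðat'lə/ surfaces as [ðadlə].

[ðadlə]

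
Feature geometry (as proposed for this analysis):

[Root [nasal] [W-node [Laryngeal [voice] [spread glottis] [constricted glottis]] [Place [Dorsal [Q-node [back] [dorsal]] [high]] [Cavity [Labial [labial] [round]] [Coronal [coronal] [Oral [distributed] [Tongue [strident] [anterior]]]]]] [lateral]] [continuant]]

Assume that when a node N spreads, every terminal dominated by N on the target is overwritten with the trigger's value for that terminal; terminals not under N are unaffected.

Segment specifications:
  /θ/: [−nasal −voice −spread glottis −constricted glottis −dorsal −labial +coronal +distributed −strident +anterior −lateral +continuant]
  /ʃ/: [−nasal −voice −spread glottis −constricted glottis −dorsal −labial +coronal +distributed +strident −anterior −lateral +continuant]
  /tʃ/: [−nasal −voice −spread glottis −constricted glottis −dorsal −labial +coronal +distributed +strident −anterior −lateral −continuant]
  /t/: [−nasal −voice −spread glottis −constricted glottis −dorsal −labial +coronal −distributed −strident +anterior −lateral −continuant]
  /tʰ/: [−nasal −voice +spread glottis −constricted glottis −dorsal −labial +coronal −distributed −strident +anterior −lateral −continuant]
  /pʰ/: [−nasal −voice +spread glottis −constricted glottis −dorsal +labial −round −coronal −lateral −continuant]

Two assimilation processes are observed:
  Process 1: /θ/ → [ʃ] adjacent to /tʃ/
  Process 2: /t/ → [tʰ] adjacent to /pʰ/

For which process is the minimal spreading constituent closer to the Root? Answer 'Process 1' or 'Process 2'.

Process 1 alters [anterior], [strident]; the lowest common ancestor is Tongue (depth 6 from Root).
In Process 2, [spread glottis] changes, so the minimal spreading node is [spread glottis] at depth 3.
[spread glottis] (depth 3) sits above Tongue (depth 6), making Process 2 the one with the higher spreading node.

Process 2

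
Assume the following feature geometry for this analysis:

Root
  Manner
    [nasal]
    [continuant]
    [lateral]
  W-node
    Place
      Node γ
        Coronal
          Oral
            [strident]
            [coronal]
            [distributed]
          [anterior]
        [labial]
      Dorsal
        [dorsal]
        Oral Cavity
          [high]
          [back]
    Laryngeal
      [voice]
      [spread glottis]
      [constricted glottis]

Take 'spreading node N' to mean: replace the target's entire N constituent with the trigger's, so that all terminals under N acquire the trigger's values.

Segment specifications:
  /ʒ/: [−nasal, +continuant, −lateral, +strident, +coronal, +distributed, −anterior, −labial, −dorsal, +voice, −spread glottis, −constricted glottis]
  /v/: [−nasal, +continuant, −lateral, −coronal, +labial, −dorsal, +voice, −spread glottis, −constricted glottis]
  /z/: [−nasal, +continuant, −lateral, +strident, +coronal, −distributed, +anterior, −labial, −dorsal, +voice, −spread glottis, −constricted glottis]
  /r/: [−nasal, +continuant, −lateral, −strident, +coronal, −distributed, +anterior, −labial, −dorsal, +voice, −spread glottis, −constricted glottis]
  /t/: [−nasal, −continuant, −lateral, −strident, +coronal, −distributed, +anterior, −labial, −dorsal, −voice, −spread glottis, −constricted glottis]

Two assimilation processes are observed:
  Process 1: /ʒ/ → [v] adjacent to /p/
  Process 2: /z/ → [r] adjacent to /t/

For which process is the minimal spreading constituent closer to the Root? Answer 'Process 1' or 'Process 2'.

Process 1

Process 1: the features that change are [labial], [coronal], [anterior], [distributed], [strident]; the minimal node is Node γ (depth 3).
Process 2: the feature that changes is [strident]; the minimal node is [strident] (depth 6).
Depth 3 < depth 6; Process 1 involves the structurally higher constituent Node γ.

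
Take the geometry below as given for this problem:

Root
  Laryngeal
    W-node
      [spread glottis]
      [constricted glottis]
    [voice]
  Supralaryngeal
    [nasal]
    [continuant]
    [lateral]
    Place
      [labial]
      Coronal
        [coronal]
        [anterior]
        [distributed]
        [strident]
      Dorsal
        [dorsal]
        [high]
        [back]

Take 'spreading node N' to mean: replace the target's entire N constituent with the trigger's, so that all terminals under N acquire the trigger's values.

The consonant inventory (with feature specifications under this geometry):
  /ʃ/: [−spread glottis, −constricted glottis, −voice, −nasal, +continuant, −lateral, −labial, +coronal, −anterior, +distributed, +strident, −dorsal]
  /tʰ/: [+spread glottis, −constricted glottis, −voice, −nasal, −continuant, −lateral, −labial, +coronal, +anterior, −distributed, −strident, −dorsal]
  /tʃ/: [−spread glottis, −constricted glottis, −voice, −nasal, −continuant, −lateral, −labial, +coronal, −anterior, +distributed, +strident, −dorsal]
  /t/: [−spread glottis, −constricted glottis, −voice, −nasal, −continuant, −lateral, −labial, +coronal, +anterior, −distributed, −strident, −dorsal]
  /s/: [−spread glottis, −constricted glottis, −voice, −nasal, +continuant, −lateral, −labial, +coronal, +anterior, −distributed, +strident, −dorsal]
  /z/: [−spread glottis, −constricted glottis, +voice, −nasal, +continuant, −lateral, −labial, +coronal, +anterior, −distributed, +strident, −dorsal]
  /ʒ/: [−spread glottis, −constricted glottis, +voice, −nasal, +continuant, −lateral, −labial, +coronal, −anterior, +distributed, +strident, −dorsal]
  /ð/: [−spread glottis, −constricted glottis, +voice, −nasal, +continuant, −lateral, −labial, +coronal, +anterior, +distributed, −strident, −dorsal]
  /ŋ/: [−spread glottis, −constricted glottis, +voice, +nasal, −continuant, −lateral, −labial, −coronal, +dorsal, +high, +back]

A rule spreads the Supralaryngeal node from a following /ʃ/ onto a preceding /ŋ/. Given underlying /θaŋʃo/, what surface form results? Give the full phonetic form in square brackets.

[θaʒʃo]

Supralaryngeal immediately or transitively dominates [nasal], [continuant], [lateral], [labial], [coronal], [anterior], [distributed], [strident], [dorsal], [high], [back].
Spreading Supralaryngeal from /ʃ/ onto /ŋ/ replaces those values with /ʃ/'s: [−nasal], [+continuant], [−lateral], [−labial], [+coronal], [−anterior], [+distributed], [+strident], [−dorsal]. Features outside Supralaryngeal ([spread glottis], [constricted glottis], [voice]) stay as in /ŋ/.
Among the inventory, only /ʒ/ has exactly this specification, giving the surface form [θaʒʃo].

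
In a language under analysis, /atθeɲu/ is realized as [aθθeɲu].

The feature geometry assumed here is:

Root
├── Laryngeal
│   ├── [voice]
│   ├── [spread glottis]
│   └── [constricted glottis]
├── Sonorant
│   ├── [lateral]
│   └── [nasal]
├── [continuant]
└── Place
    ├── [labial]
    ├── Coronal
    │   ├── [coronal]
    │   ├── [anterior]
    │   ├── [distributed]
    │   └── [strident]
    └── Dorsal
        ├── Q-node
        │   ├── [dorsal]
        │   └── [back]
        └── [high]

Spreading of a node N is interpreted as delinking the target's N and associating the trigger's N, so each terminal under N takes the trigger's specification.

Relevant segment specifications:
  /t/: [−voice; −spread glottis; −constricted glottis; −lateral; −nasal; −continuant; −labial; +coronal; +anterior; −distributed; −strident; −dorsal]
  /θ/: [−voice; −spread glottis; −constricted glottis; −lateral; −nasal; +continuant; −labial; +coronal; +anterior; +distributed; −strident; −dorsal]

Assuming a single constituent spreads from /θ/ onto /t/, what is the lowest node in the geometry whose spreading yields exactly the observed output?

Root

Comparing /t/ with its surface form [θ], the features that change are [continuant], [distributed].
These terminals are all dominated by Root, and no proper subconstituent of Root covers them all; Root is their lowest common ancestor.
If Root spreads, every terminal under it takes /θ/'s value, producing [θ] as observed.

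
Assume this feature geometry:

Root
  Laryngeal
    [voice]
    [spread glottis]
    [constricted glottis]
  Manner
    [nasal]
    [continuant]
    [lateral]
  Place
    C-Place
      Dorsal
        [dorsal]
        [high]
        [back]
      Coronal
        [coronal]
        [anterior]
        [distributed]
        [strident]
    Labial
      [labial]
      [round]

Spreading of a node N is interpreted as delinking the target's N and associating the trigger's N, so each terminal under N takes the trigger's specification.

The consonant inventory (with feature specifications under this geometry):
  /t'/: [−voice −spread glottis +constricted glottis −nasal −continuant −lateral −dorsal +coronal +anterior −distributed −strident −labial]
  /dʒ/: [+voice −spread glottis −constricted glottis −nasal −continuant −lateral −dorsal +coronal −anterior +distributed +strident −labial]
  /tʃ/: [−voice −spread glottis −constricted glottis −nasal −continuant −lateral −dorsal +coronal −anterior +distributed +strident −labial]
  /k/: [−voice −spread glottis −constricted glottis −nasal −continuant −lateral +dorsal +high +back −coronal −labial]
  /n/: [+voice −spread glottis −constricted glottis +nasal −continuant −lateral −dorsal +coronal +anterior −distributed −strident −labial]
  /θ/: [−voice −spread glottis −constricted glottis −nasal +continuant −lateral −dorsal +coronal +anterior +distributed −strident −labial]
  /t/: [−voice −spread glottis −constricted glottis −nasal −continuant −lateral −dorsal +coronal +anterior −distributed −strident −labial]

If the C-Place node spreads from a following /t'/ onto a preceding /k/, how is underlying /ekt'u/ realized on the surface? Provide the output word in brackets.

[ett'u]

Terminals under C-Place in this geometry: [dorsal], [high], [back], [coronal], [anterior], [distributed], [strident].
The target acquires /t'/'s values for everything under C-Place — [−dorsal], [+coronal], [+anterior], [−distributed], [−strident] — while keeping its own [voice], [spread glottis], [constricted glottis], ….
This feature bundle is that of [t], so /ekt'u/ surfaces as [ett'u].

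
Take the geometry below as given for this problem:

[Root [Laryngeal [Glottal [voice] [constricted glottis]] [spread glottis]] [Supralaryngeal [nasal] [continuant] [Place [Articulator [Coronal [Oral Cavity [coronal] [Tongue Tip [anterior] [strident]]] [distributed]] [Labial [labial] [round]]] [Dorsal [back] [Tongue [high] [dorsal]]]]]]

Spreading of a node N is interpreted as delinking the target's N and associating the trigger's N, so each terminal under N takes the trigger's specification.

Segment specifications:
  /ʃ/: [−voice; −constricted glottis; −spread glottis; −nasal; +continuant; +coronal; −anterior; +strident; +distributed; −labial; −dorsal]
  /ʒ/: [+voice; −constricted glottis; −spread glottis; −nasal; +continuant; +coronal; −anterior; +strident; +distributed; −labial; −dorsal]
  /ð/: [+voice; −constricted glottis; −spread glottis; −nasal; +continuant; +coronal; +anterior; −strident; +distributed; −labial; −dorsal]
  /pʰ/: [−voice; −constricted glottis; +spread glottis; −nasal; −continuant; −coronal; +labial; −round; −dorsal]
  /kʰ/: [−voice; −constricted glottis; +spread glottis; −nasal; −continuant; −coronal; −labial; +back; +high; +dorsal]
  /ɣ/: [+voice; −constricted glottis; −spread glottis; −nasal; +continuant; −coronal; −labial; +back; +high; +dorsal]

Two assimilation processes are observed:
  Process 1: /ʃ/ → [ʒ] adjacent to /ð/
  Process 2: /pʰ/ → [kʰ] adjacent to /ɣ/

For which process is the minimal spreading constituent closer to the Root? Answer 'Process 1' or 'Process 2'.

Process 1: the feature that changes is [voice]; the minimal node is [voice] (depth 3).
Process 2 alters [labial], [round], [dorsal], [high], [back]; the lowest common ancestor is Place (depth 2 from Root).
Place is closer to Root than [voice], so Process 2 spreads the higher node.

Process 2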